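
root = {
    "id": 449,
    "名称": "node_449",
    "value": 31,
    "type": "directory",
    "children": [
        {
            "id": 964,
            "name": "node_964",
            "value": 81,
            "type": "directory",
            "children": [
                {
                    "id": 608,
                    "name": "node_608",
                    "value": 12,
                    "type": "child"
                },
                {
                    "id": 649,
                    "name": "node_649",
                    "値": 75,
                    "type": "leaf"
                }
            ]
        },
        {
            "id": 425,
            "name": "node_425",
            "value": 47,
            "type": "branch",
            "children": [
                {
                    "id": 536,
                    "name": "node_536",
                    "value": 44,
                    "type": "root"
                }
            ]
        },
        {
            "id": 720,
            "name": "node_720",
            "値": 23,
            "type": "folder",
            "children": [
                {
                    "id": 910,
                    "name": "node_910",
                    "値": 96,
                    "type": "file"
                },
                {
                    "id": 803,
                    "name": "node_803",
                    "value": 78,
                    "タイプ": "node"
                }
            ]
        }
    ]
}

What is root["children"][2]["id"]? 720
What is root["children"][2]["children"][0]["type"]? "file"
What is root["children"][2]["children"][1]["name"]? "node_803"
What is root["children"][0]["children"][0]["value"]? 12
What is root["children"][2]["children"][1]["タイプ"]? "node"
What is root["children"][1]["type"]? "branch"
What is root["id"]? 449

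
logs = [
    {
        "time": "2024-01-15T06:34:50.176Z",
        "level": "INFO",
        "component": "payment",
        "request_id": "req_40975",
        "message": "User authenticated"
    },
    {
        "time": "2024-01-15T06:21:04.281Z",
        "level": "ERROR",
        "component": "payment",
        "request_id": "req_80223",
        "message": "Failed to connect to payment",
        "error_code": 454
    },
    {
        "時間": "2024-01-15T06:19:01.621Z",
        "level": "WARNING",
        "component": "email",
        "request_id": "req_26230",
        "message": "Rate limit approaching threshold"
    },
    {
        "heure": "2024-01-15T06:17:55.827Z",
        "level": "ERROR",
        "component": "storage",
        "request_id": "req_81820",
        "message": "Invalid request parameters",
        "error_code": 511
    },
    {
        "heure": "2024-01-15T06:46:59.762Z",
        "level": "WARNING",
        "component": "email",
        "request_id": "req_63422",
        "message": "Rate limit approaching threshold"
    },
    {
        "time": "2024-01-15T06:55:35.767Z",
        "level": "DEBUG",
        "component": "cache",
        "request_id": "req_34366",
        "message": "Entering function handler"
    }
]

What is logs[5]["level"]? "DEBUG"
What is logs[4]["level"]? "WARNING"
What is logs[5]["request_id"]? "req_34366"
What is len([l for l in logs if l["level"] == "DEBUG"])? 1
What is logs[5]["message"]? "Entering function handler"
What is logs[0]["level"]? "INFO"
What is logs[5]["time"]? "2024-01-15T06:55:35.767Z"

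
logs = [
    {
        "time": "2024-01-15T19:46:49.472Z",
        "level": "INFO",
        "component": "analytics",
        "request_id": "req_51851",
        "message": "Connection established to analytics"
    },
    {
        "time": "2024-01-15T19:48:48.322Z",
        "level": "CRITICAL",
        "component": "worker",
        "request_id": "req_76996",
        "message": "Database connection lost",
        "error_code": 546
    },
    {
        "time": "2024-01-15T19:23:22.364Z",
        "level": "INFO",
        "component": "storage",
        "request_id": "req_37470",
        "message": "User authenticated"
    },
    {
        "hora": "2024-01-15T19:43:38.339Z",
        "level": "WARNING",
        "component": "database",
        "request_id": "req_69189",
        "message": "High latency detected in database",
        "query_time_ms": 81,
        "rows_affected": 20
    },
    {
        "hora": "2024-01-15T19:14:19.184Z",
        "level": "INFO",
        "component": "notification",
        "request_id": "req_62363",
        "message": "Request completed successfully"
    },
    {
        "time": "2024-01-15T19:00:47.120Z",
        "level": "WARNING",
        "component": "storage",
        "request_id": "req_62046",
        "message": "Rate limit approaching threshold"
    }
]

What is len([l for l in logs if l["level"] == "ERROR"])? 0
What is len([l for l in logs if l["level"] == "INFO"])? 3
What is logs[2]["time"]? "2024-01-15T19:23:22.364Z"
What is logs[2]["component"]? "storage"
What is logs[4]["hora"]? "2024-01-15T19:14:19.184Z"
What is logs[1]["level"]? "CRITICAL"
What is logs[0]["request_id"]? "req_51851"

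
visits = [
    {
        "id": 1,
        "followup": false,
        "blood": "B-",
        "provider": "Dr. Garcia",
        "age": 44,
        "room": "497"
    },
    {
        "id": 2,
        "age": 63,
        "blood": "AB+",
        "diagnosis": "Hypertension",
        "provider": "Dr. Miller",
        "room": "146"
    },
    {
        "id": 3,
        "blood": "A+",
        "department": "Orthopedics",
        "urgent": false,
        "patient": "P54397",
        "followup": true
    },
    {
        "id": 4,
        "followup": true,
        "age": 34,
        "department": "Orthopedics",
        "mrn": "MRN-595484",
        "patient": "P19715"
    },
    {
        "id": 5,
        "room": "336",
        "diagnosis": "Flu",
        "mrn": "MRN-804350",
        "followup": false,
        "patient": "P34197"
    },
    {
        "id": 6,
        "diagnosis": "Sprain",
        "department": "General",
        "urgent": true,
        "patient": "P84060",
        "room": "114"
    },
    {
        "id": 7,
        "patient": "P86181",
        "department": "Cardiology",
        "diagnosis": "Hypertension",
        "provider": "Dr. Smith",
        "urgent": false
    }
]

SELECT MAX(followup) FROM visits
True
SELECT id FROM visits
[1, 2, 3, 4, 5, 6, 7]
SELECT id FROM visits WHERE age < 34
[]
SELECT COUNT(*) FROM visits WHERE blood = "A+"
1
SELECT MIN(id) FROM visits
1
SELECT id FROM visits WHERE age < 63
[1, 4]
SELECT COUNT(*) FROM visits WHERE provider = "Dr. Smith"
1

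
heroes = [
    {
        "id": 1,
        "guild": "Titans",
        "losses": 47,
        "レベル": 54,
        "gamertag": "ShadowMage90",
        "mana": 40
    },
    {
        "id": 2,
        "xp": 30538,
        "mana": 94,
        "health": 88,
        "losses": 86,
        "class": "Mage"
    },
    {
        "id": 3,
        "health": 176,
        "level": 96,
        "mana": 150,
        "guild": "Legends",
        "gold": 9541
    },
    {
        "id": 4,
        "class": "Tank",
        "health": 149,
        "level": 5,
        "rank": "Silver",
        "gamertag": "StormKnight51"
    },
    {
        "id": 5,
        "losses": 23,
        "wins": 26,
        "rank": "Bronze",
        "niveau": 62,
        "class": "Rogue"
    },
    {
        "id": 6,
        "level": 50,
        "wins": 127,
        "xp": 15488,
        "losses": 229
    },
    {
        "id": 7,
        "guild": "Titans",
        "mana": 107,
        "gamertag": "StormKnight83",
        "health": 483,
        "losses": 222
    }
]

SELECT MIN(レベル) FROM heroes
54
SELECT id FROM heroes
[1, 2, 3, 4, 5, 6, 7]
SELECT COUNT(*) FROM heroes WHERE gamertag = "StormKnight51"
1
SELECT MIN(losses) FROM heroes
23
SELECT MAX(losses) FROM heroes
229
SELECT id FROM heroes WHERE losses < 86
[1, 5]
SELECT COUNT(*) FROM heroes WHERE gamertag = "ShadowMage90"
1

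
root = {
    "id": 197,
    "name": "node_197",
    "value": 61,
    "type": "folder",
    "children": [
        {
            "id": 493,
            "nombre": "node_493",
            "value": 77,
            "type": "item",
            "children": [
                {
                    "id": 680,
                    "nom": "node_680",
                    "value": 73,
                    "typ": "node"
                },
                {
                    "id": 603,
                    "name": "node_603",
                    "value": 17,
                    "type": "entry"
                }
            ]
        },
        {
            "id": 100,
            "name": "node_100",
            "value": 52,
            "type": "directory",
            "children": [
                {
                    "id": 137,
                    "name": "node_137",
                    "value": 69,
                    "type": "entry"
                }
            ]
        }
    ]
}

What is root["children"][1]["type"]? "directory"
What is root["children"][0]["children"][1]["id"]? 603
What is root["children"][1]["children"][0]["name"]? "node_137"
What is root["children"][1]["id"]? 100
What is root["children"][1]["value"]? 52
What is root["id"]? 197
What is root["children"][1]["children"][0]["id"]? 137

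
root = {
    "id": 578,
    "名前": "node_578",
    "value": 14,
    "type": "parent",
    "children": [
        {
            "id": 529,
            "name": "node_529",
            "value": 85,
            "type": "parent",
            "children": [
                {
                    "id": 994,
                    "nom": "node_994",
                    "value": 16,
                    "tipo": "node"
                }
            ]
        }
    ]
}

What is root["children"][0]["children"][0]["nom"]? "node_994"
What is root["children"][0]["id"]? 529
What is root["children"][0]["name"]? "node_529"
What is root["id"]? 578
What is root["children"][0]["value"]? 85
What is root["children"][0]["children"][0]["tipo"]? "node"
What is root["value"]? 14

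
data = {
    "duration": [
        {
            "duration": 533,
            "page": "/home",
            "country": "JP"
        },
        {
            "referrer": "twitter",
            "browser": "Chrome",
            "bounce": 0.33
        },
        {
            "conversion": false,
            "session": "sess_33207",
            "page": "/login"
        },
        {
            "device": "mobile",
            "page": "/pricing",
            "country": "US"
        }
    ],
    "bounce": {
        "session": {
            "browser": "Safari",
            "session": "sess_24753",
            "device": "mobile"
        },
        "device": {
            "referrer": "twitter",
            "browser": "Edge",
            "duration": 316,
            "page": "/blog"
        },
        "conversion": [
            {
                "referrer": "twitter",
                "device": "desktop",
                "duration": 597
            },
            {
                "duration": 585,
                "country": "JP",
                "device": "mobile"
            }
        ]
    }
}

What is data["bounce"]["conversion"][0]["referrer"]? "twitter"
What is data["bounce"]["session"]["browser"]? "Safari"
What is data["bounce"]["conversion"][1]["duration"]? 585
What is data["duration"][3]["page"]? "/pricing"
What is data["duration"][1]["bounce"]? 0.33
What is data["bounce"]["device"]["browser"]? "Edge"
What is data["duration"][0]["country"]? "JP"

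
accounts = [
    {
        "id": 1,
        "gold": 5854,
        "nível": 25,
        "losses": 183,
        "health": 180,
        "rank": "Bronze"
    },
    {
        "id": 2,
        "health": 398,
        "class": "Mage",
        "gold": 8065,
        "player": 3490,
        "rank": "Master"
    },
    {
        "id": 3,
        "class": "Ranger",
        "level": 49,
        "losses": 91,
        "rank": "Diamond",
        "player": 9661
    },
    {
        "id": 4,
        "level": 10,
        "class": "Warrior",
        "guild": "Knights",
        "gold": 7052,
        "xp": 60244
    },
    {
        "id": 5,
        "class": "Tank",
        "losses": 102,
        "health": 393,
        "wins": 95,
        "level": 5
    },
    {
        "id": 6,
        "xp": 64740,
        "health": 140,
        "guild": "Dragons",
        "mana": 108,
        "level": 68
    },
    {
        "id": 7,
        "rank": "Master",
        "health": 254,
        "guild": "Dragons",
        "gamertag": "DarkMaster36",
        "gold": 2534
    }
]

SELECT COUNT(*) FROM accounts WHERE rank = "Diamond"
1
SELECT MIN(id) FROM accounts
1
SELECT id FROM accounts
[1, 2, 3, 4, 5, 6, 7]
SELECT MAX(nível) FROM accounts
25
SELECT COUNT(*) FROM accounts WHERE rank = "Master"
2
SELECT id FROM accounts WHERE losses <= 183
[1, 3, 5]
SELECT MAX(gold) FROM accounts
8065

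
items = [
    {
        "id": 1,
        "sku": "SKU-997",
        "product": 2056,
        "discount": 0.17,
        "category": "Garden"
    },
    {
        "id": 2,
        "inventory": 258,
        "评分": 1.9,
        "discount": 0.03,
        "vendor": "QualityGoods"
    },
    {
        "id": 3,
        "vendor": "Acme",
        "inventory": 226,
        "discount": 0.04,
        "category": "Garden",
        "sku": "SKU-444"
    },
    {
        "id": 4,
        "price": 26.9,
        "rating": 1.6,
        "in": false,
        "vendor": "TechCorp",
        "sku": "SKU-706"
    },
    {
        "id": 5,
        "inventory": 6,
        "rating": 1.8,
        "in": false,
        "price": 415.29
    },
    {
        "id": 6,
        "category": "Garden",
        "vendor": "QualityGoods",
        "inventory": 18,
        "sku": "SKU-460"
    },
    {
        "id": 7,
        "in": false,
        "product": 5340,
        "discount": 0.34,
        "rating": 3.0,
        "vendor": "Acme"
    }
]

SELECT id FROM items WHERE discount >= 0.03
[1, 2, 3, 7]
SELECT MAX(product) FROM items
5340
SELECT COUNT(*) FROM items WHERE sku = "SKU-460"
1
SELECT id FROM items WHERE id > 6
[7]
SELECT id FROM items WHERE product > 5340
[]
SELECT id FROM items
[1, 2, 3, 4, 5, 6, 7]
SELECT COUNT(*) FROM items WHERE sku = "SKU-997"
1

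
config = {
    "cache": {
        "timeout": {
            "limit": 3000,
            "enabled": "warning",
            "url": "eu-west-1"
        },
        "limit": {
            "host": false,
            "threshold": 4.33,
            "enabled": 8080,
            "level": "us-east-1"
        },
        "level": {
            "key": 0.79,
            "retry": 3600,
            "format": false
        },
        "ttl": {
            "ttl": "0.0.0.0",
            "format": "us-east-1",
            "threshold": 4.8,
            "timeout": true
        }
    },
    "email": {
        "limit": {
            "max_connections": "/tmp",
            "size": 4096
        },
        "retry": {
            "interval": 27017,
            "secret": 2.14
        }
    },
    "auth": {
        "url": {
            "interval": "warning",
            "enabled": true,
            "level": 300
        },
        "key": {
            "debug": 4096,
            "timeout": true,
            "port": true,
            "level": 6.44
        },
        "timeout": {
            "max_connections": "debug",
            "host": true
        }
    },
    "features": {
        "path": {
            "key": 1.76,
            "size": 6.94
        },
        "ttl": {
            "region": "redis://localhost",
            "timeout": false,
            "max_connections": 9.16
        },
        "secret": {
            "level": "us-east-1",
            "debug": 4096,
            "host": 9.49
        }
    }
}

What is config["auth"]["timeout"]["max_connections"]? "debug"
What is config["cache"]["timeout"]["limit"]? 3000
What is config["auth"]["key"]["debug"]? 4096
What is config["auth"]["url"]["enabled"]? True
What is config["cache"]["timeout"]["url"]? "eu-west-1"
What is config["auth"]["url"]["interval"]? "warning"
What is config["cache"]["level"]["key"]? 0.79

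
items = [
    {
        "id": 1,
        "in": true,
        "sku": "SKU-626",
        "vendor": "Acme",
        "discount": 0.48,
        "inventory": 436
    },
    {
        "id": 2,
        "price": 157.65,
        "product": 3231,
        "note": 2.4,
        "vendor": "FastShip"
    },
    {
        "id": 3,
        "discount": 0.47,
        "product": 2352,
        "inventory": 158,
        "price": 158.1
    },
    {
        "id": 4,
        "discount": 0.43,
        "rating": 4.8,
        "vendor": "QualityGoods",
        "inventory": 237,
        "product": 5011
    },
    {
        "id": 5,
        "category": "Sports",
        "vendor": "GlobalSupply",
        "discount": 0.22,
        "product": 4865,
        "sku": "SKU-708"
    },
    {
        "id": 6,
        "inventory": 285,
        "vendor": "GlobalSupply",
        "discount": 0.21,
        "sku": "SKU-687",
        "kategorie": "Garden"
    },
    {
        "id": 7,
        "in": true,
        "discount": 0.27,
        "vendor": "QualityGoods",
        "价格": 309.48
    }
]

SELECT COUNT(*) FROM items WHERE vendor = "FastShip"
1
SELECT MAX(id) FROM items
7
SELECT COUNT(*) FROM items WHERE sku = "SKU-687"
1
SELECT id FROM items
[1, 2, 3, 4, 5, 6, 7]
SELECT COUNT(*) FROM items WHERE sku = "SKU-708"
1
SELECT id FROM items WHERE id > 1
[2, 3, 4, 5, 6, 7]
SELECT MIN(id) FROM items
1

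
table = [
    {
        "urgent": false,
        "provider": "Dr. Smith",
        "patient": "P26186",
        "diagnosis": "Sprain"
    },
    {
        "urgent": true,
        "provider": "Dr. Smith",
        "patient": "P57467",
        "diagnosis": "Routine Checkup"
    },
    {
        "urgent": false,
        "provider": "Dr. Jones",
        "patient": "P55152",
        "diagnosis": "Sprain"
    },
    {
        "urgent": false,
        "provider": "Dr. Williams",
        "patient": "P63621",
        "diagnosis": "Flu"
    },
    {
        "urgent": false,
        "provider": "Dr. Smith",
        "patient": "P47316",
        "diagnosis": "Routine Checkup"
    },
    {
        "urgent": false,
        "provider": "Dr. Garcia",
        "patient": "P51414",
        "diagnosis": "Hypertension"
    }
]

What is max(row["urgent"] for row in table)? True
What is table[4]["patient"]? "P47316"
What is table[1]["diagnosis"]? "Routine Checkup"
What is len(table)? 6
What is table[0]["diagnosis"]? "Sprain"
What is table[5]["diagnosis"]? "Hypertension"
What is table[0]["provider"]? "Dr. Smith"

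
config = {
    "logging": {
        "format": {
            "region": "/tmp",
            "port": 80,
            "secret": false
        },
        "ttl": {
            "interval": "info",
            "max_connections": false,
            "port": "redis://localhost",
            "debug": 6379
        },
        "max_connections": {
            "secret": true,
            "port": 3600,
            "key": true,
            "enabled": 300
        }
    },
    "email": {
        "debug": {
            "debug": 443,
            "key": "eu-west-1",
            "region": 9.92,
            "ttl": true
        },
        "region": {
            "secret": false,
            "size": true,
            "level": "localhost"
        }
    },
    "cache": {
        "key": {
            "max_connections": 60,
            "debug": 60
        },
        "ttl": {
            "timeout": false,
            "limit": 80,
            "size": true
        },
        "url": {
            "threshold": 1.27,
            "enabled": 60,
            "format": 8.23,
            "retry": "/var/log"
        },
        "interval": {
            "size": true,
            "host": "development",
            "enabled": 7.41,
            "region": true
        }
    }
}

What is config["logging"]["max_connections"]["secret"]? True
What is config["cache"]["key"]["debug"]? 60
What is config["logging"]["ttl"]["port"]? "redis://localhost"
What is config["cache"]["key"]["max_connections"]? 60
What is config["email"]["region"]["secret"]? False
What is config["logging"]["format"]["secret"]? False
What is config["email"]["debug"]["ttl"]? True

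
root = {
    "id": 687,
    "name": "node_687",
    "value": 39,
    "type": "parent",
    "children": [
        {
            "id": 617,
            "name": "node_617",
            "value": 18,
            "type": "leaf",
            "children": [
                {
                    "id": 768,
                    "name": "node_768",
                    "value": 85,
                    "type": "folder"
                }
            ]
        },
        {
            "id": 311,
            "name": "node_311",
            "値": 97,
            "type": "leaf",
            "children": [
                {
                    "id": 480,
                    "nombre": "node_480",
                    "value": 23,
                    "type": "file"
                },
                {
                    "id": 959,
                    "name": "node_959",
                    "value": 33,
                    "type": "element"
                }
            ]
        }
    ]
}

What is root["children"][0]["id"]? 617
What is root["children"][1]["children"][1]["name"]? "node_959"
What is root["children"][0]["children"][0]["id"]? 768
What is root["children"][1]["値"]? 97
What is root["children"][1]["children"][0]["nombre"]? "node_480"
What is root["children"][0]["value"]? 18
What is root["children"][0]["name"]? "node_617"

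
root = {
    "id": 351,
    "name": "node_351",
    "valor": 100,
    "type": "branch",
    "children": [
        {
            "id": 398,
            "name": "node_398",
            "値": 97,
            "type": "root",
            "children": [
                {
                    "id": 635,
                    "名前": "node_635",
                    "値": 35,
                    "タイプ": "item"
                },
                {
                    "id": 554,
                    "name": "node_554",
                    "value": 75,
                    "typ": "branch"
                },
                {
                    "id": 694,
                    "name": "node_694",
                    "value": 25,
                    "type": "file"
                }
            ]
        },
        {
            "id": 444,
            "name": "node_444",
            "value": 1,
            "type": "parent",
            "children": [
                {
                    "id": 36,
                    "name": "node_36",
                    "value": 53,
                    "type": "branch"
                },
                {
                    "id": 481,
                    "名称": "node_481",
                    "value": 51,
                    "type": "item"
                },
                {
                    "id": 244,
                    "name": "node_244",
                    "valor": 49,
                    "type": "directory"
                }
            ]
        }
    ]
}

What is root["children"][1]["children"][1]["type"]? "item"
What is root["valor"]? 100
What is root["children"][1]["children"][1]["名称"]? "node_481"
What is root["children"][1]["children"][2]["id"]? 244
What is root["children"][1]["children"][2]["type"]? "directory"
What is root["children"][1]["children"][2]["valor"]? 49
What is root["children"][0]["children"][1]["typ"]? "branch"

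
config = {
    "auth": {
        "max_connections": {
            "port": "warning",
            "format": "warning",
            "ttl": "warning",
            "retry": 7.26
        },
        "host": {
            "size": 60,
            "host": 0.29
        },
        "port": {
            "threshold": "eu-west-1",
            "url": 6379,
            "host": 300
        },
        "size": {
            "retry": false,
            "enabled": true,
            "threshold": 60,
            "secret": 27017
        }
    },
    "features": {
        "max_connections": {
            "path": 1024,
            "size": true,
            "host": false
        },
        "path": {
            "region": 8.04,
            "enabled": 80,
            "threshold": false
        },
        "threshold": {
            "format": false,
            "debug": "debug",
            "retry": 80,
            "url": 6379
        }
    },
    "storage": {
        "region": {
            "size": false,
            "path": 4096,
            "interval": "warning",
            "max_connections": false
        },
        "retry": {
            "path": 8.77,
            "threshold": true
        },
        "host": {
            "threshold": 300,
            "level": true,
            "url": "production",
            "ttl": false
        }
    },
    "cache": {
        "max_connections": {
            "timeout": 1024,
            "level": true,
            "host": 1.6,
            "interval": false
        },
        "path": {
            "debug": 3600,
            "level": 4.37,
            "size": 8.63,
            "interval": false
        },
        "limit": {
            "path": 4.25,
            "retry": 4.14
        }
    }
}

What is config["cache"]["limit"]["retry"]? 4.14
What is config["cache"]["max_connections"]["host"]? 1.6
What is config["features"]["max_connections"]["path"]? 1024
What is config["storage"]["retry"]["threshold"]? True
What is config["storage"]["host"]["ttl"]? False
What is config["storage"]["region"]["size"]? False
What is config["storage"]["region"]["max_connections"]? False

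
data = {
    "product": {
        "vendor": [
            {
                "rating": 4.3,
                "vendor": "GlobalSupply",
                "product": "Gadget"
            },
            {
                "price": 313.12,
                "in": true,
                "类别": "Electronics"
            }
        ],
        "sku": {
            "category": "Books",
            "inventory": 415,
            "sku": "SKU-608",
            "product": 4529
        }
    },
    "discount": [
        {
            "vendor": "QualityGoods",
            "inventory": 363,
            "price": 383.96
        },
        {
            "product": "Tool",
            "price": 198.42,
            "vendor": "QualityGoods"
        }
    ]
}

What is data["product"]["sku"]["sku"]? "SKU-608"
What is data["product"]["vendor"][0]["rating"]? 4.3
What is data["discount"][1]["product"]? "Tool"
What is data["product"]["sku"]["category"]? "Books"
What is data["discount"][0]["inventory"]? 363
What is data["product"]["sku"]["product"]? 4529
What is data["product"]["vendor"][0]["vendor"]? "GlobalSupply"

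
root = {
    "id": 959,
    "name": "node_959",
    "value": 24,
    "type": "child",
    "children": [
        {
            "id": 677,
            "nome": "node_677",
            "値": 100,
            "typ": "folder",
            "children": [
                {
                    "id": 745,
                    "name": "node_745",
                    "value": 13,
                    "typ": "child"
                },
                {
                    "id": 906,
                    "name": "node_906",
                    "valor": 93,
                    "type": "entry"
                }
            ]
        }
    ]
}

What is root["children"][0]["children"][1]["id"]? 906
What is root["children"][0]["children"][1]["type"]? "entry"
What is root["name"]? "node_959"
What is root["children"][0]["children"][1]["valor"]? 93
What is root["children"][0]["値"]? 100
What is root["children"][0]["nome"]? "node_677"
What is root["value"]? 24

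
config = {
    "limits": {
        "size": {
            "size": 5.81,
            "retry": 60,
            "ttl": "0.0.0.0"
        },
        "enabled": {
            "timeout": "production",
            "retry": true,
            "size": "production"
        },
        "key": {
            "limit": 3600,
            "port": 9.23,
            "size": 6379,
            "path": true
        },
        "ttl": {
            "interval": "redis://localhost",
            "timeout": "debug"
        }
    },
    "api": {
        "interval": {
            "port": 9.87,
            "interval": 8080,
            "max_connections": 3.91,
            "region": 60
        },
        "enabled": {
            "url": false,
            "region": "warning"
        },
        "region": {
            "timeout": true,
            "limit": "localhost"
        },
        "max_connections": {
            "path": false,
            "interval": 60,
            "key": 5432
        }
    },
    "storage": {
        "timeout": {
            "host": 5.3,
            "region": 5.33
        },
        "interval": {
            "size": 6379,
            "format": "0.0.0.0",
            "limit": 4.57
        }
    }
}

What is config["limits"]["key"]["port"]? 9.23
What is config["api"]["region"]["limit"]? "localhost"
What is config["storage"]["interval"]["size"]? 6379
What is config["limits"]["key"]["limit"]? 3600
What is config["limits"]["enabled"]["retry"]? True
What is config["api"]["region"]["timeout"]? True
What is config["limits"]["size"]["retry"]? 60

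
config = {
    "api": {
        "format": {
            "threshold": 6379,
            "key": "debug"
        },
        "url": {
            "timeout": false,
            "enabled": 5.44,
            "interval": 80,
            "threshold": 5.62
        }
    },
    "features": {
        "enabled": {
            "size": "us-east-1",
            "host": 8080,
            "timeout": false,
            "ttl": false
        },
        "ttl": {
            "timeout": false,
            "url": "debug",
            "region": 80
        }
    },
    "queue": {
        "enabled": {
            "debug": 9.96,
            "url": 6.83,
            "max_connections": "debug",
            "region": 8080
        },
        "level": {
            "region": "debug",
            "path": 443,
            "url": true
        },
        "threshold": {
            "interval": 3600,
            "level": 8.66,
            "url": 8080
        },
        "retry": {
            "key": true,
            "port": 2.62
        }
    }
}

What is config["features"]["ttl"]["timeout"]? False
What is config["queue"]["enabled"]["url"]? 6.83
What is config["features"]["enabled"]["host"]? 8080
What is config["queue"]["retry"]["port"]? 2.62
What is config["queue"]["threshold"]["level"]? 8.66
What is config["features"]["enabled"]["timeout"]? False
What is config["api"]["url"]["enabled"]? 5.44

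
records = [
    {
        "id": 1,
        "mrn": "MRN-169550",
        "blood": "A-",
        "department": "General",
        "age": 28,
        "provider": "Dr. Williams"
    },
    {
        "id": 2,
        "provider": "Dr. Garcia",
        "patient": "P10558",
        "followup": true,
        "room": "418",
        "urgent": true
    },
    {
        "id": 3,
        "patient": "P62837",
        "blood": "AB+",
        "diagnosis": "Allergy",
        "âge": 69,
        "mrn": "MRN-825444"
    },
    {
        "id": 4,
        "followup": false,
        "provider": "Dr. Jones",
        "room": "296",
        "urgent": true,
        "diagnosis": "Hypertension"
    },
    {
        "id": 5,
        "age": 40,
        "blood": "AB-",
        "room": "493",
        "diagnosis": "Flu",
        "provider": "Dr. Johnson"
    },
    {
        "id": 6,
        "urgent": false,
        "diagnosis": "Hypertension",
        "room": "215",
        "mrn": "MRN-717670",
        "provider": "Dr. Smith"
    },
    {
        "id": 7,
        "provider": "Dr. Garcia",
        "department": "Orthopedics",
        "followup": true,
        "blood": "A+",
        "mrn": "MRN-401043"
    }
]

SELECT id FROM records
[1, 2, 3, 4, 5, 6, 7]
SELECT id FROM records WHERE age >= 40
[5]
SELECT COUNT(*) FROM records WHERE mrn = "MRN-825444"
1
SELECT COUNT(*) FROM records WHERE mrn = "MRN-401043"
1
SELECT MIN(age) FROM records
28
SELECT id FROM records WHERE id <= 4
[1, 2, 3, 4]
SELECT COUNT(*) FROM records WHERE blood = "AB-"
1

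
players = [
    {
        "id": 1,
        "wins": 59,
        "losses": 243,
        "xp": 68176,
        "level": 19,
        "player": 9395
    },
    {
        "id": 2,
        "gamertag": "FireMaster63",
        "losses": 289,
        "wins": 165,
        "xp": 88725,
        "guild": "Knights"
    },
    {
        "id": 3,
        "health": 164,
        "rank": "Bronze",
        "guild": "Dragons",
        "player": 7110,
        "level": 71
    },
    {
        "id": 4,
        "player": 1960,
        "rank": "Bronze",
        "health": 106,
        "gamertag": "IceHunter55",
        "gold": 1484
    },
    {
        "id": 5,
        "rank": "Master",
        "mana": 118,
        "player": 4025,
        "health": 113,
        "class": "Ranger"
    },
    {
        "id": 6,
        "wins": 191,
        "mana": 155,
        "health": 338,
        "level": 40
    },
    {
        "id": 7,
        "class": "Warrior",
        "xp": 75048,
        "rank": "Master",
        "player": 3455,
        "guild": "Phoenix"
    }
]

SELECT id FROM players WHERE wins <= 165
[1, 2]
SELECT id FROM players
[1, 2, 3, 4, 5, 6, 7]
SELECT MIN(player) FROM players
1960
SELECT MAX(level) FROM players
71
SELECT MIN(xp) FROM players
68176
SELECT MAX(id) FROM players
7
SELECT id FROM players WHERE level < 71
[1, 6]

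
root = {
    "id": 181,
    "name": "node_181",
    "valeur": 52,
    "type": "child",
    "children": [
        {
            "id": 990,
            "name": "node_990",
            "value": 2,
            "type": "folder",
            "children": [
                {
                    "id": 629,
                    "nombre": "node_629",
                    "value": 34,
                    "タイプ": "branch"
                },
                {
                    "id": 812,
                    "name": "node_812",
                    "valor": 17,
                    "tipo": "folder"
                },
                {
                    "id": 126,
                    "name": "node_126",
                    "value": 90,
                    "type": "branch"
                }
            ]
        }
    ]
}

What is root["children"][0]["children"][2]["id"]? 126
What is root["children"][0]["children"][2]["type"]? "branch"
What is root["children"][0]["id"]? 990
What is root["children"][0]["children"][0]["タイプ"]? "branch"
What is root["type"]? "child"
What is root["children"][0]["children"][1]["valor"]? 17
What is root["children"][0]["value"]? 2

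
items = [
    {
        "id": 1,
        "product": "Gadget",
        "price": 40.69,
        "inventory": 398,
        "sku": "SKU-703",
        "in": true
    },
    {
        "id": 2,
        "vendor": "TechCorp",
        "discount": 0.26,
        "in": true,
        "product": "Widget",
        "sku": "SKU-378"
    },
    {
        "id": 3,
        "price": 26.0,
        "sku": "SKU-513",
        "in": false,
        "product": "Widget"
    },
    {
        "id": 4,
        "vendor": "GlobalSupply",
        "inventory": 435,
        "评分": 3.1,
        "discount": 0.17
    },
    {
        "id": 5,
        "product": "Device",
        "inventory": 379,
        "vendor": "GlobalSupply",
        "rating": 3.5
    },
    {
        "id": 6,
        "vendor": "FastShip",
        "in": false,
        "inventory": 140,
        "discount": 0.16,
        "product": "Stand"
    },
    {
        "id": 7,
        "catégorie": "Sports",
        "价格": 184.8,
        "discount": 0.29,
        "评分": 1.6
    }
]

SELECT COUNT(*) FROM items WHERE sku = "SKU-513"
1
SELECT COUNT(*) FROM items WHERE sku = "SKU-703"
1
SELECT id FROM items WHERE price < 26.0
[]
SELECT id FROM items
[1, 2, 3, 4, 5, 6, 7]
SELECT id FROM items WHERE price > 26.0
[1]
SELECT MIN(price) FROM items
26.0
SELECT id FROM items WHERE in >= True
[1, 2]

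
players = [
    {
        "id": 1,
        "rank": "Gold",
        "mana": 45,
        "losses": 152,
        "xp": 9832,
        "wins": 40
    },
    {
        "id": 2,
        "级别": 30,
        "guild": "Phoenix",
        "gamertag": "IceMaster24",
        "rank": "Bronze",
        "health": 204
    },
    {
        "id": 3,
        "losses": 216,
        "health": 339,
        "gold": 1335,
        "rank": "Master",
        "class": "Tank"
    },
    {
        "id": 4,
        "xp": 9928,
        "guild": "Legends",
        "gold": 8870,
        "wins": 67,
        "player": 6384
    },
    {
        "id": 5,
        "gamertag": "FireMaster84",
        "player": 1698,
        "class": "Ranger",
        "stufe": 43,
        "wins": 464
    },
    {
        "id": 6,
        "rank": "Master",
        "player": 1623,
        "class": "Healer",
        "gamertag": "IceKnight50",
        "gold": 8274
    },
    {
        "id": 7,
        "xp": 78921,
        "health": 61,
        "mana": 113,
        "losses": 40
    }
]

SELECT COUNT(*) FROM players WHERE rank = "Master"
2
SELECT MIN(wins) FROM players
40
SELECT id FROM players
[1, 2, 3, 4, 5, 6, 7]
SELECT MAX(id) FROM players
7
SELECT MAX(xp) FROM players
78921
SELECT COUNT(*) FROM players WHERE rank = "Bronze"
1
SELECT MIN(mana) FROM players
45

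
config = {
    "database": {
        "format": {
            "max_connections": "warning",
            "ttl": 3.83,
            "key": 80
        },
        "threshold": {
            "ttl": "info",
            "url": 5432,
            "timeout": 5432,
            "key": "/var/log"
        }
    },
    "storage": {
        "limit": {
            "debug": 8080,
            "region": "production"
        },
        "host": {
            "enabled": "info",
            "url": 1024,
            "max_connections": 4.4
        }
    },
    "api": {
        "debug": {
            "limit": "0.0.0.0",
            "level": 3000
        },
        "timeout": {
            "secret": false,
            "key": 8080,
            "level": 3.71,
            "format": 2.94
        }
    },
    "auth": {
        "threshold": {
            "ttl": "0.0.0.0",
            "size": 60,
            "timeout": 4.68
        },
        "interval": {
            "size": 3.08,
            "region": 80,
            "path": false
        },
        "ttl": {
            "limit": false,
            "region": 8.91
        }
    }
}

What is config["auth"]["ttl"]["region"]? 8.91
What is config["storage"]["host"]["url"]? 1024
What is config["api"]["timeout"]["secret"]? False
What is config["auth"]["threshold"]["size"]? 60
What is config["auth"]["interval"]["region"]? 80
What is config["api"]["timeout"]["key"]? 8080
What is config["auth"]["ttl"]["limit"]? False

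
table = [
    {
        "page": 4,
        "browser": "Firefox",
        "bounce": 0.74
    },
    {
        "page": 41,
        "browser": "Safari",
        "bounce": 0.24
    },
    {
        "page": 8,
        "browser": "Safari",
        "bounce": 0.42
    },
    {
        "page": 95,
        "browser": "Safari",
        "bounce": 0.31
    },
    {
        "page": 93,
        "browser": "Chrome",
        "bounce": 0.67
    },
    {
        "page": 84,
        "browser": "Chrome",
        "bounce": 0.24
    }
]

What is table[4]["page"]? 93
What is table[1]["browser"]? "Safari"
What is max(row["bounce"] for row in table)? 0.74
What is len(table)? 6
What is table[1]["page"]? 41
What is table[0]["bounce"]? 0.74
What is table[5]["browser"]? "Chrome"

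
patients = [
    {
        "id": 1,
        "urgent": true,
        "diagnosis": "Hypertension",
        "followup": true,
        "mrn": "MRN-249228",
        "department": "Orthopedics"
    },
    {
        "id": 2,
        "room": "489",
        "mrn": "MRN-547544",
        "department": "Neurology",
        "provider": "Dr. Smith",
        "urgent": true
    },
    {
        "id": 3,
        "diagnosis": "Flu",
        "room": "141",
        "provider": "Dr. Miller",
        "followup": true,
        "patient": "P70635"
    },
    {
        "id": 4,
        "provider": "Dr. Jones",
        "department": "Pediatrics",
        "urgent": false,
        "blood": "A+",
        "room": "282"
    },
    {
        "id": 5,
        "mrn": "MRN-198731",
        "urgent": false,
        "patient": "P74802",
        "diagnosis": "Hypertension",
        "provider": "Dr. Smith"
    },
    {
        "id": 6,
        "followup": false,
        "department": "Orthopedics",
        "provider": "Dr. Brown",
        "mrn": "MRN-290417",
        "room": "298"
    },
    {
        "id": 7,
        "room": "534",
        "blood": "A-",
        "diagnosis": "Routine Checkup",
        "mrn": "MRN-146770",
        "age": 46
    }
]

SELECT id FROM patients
[1, 2, 3, 4, 5, 6, 7]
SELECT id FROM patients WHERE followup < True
[6]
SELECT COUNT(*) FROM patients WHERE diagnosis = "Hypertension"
2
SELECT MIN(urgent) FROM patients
False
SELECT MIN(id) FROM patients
1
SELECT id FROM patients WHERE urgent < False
[]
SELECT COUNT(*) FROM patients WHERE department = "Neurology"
1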